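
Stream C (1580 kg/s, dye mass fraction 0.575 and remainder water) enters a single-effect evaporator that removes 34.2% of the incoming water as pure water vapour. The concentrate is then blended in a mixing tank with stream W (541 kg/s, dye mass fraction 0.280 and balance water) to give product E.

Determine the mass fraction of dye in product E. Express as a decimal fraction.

0.560

Vapour removed = 0.342×0.425×1580 = 229.65 kg/s; concentrate = 1350.3 kg/s.
dye reaching the mixer = 908.5 (from concentrate) + 541×0.280 = 1060 kg/s.
Product flow = 1350.3 + 541 = 1891.3 kg/s; dye fraction = 0.560.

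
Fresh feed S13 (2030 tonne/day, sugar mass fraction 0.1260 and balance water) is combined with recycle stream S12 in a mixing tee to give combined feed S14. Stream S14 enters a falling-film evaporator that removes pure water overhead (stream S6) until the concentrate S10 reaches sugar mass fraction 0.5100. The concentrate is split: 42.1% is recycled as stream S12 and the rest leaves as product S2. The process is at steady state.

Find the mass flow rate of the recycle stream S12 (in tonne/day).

Overall sugar balance (none leaves overhead): sugar in fresh feed = sugar in product, i.e. 2030×0.126 = (1−0.421)·S10·0.510.
S10 = 255.78/(0.510×0.579) = 866.2 tonne/day.
Recycle S12 = 0.421×866.2 = 364.67 tonne/day.

364.7 tonne/day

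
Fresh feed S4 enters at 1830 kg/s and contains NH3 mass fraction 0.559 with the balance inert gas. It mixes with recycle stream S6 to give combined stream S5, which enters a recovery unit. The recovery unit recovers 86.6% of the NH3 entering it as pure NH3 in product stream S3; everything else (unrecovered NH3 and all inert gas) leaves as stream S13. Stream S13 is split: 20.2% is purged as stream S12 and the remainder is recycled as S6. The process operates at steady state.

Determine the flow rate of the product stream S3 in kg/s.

NH3 in S5: m_A = 1830×0.559 + (1−0.202)·(1−0.866)·m_A, so m_A = 1023/0.8931 = 1145.5 kg/s.
Product S3 = 0.866×1145.5 = 991.96 kg/s.

992 kg/s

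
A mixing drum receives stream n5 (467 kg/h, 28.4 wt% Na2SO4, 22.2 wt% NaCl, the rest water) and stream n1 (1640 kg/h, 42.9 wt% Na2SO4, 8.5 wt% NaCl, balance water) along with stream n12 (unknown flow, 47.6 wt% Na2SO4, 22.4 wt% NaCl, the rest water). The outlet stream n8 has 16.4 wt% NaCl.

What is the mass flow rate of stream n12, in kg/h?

Let n12 be the unknown flow. Total out = 2107 + n12.
NaCl balance: 243.07 + 0.224·n12 = 0.164·(2107 + n12)
(0.224 − 0.164)·n12 = 0.164×2107 − 243.07 = 102.47
n12 = 102.47 / 0.060 = 1707.9 kg/h

1708 kg/h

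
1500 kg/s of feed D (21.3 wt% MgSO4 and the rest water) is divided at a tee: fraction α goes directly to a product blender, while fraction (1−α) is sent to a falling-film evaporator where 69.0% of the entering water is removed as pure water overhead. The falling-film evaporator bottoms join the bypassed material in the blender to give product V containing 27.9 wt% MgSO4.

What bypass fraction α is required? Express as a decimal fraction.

0.564

All 1500×0.213 = 319.5 kg/s of MgSO4 reaches V, so V = 319.5/0.279 = 1145.2 kg/s and vapour = 354.84 kg/s.
The evaporator receives (1−α)·1500 of feed at 0.787 water and removes 0.690 of that water:
0.690×0.787×(1−α)×1500 = 354.84
(1−α) = 354.84/814.54 = 0.4356;  α = 0.5644.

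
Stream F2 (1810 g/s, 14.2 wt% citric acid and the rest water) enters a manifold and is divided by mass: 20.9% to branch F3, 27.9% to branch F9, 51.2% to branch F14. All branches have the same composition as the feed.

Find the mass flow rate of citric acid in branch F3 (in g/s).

53.72 g/s

Branch F3 total = 0.209×1810 = 378.29 g/s.
citric acid in F3 = 0.142×378.29 = 53.717 g/s.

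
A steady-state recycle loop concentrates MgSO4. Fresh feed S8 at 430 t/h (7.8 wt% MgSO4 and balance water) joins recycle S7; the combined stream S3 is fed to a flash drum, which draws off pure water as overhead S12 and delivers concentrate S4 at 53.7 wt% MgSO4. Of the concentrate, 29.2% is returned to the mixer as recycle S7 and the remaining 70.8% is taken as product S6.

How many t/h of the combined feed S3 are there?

Overall MgSO4 balance (none leaves overhead): MgSO4 in fresh feed = MgSO4 in product, i.e. 430×0.078 = (1−0.292)·S4·0.537.
S4 = 33.54/(0.537×0.708) = 88.218 t/h.
Recycle S7 = 0.292×88.218 = 25.76 t/h.
Combined feed S3 = 430 + 25.76 = 455.76 t/h.

455.8 t/h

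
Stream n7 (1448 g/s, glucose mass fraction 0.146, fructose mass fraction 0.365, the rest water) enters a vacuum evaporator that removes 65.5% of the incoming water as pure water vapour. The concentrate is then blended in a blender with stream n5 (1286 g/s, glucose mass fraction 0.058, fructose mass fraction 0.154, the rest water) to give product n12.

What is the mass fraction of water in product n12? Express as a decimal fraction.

0.554

Vapour removed = 0.655×0.489×1448 = 463.79 g/s; concentrate = 984.21 g/s.
water reaching the mixer = 244.28 (from concentrate) + 1286×0.788 = 1257.7 g/s.
Product flow = 984.21 + 1286 = 2270.2 g/s; water fraction = 0.554.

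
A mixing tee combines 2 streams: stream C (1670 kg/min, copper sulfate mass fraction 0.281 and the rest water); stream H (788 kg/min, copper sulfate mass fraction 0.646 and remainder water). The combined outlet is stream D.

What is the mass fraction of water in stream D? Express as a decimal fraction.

0.602

Total flow out = 1670 + 788 = 2458 kg/min.
water in = 1670×0.719 + 788×0.354 = 1479.7 kg/min.
water mass fraction in D = 1479.7/2458 = 0.602.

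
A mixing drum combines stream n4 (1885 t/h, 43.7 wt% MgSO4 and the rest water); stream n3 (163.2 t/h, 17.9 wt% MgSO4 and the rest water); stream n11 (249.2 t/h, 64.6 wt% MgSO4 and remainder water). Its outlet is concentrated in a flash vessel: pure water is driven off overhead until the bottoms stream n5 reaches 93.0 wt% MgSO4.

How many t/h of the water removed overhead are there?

1207 t/h

MgSO4 entering = 1885×0.437 + 163.2×0.179 + 249.2×0.646 = 1013.9 t/h.
All MgSO4 reports to n5, so n5 = 1013.9/0.930 = 1090.3 t/h.
Total feed = 2297.4 t/h; overhead = 2297.4 − 1090.3 = 1207.1 t/h.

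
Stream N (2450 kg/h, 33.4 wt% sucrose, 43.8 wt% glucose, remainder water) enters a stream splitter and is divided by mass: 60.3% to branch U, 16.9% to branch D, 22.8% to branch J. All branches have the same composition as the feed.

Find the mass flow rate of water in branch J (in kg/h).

Branch J total = 0.228×2450 = 558.6 kg/h.
water in J = 0.228×558.6 = 127.36 kg/h.

127.4 kg/h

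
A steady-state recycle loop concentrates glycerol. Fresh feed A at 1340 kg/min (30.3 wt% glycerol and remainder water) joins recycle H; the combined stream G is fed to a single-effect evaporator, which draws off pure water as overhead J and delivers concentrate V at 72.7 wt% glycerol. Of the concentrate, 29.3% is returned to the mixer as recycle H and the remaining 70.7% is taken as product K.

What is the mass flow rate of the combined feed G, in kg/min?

1571 kg/min

Overall glycerol balance (none leaves overhead): glycerol in fresh feed = glycerol in product, i.e. 1340×0.303 = (1−0.293)·V·0.727.
V = 406.02/(0.727×0.707) = 789.94 kg/min.
Recycle H = 0.293×789.94 = 231.45 kg/min.
Combined feed G = 1340 + 231.45 = 1571.5 kg/min.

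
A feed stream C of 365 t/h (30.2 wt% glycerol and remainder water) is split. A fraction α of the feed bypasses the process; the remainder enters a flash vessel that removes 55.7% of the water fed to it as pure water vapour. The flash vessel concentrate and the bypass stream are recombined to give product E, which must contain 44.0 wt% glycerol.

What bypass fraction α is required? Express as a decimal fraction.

0.193

All 365×0.302 = 110.23 t/h of glycerol reaches E, so E = 110.23/0.440 = 250.52 t/h and vapour = 114.48 t/h.
The evaporator receives (1−α)·365 of feed at 0.698 water and removes 0.557 of that water:
0.557×0.698×(1−α)×365 = 114.48
(1−α) = 114.48/141.91 = 0.8067;  α = 0.1933.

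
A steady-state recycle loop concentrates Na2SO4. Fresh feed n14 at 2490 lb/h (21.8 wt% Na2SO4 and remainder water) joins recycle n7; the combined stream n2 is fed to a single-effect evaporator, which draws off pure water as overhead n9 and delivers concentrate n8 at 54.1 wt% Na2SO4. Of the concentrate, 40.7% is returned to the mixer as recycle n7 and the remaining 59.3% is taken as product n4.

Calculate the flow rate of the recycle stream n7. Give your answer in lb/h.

688.6 lb/h

Overall Na2SO4 balance (none leaves overhead): Na2SO4 in fresh feed = Na2SO4 in product, i.e. 2490×0.218 = (1−0.407)·n8·0.541.
n8 = 542.82/(0.541×0.593) = 1692 lb/h.
Recycle n7 = 0.407×1692 = 688.65 lb/h.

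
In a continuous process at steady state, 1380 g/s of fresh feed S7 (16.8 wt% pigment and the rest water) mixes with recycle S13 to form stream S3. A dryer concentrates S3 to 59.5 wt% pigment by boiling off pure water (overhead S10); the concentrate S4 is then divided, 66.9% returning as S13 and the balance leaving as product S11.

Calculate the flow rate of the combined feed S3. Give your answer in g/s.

Overall pigment balance (none leaves overhead): pigment in fresh feed = pigment in product, i.e. 1380×0.168 = (1−0.669)·S4·0.595.
S4 = 231.84/(0.595×0.331) = 1177.2 g/s.
Recycle S13 = 0.669×1177.2 = 787.53 g/s.
Combined feed S3 = 1380 + 787.53 = 2167.5 g/s.

2168 g/s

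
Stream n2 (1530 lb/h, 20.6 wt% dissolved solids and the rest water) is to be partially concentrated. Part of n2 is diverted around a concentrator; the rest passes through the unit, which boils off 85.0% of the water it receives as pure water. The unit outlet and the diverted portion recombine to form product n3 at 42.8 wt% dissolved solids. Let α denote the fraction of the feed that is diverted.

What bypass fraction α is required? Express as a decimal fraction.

0.231

All 1530×0.206 = 315.18 lb/h of dissolved solids reaches n3, so n3 = 315.18/0.428 = 736.4 lb/h and vapour = 793.6 lb/h.
The evaporator receives (1−α)·1530 of feed at 0.794 water and removes 0.850 of that water:
0.850×0.794×(1−α)×1530 = 793.6
(1−α) = 793.6/1032.6 = 0.7685;  α = 0.2315.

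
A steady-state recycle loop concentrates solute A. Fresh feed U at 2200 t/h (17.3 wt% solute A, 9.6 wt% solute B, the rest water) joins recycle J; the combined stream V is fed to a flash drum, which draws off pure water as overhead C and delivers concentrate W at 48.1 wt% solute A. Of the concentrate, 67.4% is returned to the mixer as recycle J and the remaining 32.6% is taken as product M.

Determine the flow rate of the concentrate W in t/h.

Overall solute A balance (none leaves overhead): solute A in fresh feed = solute A in product, i.e. 2200×0.173 = (1−0.674)·W·0.481.
W = 380.6/(0.481×0.326) = 2427.2 t/h.

2427 t/h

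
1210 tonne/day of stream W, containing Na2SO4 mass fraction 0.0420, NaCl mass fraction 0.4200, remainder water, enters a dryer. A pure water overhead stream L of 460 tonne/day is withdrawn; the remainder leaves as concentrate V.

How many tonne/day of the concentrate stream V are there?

750 tonne/day

Concentrate = 1210 − 460 = 750 tonne/day.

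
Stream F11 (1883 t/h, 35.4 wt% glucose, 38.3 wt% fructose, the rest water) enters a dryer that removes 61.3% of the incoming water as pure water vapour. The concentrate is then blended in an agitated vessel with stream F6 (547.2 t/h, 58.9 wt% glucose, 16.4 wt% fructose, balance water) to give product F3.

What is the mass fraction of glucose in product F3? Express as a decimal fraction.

0.465

Vapour removed = 0.613×0.263×1883 = 303.58 t/h; concentrate = 1579.4 t/h.
glucose reaching the mixer = 666.58 (from concentrate) + 547.2×0.589 = 988.88 t/h.
Product flow = 1579.4 + 547.2 = 2126.6 t/h; glucose fraction = 0.465.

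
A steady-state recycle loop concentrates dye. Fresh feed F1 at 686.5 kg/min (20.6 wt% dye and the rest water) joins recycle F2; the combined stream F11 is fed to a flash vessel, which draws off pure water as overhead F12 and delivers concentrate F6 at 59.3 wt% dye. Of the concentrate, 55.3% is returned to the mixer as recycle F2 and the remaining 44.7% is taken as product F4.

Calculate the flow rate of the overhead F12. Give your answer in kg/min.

Overall dye balance (none leaves overhead): dye in fresh feed = dye in product, i.e. 686.5×0.206 = (1−0.553)·F6·0.593.
F6 = 141.42/(0.593×0.447) = 533.51 kg/min.
Recycle F2 = 0.553×533.51 = 295.03 kg/min.
Combined feed F11 = 686.5 + 295.03 = 981.53 kg/min.
Overhead F12 = F11 − F6 = 981.53 − 533.51 = 448.02 kg/min.

448 kg/min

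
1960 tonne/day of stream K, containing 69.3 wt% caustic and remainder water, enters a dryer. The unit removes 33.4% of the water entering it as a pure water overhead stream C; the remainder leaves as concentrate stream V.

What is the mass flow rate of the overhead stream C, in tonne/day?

water entering = 1960×0.307 = 601.72 tonne/day; overhead removed = 0.334×601.72 = 200.97 tonne/day.

201 tonne/day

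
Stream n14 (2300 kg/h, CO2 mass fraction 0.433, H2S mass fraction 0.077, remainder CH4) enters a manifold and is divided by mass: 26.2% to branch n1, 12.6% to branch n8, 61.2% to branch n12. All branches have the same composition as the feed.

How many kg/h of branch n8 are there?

Branch n8 flow = 0.126×2300 = 289.8 kg/h.

289.8 kg/h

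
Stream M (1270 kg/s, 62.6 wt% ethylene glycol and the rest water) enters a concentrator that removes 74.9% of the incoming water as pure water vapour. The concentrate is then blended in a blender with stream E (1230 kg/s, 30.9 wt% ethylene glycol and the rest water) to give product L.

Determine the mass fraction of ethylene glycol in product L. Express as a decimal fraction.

0.548

Vapour removed = 0.749×0.374×1270 = 355.76 kg/s; concentrate = 914.24 kg/s.
ethylene glycol reaching the mixer = 795.02 (from concentrate) + 1230×0.309 = 1175.1 kg/s.
Product flow = 914.24 + 1230 = 2144.2 kg/s; ethylene glycol fraction = 0.548.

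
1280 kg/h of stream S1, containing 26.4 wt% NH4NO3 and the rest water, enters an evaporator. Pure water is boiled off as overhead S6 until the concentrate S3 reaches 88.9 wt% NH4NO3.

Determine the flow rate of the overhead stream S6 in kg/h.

NH4NO3 is conserved: 1280×0.264 = 337.92 kg/h all reports to the concentrate.
Concentrate = 337.92/(target fraction) = 380.11 kg/h.
Overhead = 1280 − 380.11 = 899.89 kg/h.

899.9 kg/h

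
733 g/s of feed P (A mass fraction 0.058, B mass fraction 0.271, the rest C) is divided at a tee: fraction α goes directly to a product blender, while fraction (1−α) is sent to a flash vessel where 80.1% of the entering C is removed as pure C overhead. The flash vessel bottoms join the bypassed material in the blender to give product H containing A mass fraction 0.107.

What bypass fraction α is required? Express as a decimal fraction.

All 733×0.058 = 42.514 g/s of A reaches H, so H = 42.514/0.107 = 397.33 g/s and vapour = 335.67 g/s.
The evaporator receives (1−α)·733 of feed at 0.671 C and removes 0.801 of that C:
0.801×0.671×(1−α)×733 = 335.67
(1−α) = 335.67/393.97 = 0.8520;  α = 0.1480.

0.148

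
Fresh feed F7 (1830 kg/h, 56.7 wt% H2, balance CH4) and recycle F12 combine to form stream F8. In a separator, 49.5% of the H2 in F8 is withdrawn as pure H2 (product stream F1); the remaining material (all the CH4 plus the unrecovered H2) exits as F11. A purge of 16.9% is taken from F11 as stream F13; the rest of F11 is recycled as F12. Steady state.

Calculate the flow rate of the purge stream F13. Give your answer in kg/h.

945 kg/h

CH4 enters only via F7 and leaves only via the purge: 1830×0.433 = 0.169×(CH4 in F11), and the separator passes all CH4, so CH4 in F8 = CH4 in F11 = 4688.7 kg/h.
H2 in F8: m_A = 1830×0.567 + (1−0.169)·(1−0.495)·m_A, so m_A = 1037.6/0.5803 = 1787.9 kg/h.
F11 = (1−0.495)×1787.9 + 4688.7 = 5591.6 kg/h.
Purge F13 = 0.169×5591.6 = 944.98 kg/h.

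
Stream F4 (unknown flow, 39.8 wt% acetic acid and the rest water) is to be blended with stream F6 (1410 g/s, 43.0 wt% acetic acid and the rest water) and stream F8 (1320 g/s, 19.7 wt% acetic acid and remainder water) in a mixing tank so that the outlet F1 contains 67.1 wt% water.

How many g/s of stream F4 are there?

Let F4 be the unknown flow. Total out = 2730 + F4.
water balance: 1863.7 + 0.602·F4 = 0.671·(2730 + F4)
(0.602 − 0.671)·F4 = 0.671×2730 − 1863.7 = -31.83
F4 = -31.83 / -0.069 = 461.3 g/s

461.3 g/s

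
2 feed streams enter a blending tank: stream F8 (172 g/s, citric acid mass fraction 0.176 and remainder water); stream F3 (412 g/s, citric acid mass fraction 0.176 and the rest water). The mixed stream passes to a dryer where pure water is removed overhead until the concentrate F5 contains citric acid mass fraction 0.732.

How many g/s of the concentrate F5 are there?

140.4 g/s

citric acid entering = 172×0.176 + 412×0.176 = 102.78 g/s.
All citric acid reports to F5, so F5 = 102.78/0.732 = 140.42 g/s.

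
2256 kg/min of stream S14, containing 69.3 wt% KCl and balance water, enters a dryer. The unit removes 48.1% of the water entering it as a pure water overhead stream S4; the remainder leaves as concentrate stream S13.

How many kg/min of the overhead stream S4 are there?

333.1 kg/min

water entering = 2256×0.307 = 692.59 kg/min; overhead removed = 0.481×692.59 = 333.14 kg/min.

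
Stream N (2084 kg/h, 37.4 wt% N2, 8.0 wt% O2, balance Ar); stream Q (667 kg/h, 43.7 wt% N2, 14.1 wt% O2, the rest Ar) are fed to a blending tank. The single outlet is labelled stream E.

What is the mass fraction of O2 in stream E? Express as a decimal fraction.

0.0948

Total flow out = 2084 + 667 = 2751 kg/h.
O2 in = 2084×0.080 + 667×0.141 = 260.77 kg/h.
O2 mass fraction in E = 260.77/2751 = 0.0948.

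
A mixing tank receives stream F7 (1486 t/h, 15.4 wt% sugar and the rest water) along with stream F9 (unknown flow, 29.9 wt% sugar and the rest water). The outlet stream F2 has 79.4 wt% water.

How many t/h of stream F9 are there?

830.9 t/h

Let F9 be the unknown flow. Total out = 1486 + F9.
water balance: 1257.2 + 0.701·F9 = 0.794·(1486 + F9)
(0.701 − 0.794)·F9 = 0.794×1486 − 1257.2 = -77.272
F9 = -77.272 / -0.093 = 830.88 t/h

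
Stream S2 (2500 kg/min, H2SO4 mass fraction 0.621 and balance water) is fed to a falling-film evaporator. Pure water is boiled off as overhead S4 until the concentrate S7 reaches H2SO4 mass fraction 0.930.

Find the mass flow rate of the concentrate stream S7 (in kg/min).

1669 kg/min

H2SO4 is conserved: 2500×0.621 = 1552.5 kg/min all reports to the concentrate.
Concentrate = 1552.5/(target fraction) = 1669.4 kg/min.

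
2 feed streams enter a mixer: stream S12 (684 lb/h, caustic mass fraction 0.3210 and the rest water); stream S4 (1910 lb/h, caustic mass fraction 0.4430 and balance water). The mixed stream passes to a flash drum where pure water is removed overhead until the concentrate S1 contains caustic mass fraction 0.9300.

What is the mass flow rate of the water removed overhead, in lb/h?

caustic entering = 684×0.321 + 1910×0.443 = 1065.7 lb/h.
All caustic reports to S1, so S1 = 1065.7/0.930 = 1145.9 lb/h.
Total feed = 2594 lb/h; overhead = 2594 − 1145.9 = 1448.1 lb/h.

1448 lb/h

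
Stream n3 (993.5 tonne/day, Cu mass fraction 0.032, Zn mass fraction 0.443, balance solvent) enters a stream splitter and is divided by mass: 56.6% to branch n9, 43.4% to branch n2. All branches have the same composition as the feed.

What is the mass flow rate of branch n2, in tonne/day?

431.2 tonne/day

Branch n2 flow = 0.434×993.5 = 431.18 tonne/day.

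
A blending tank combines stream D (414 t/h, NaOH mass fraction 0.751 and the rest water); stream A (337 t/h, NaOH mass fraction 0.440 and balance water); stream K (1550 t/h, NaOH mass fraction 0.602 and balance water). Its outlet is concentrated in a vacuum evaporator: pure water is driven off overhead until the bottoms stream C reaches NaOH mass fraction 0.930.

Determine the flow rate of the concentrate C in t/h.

NaOH entering = 414×0.751 + 337×0.440 + 1550×0.602 = 1392.3 t/h.
All NaOH reports to C, so C = 1392.3/0.930 = 1497.1 t/h.

1497 t/h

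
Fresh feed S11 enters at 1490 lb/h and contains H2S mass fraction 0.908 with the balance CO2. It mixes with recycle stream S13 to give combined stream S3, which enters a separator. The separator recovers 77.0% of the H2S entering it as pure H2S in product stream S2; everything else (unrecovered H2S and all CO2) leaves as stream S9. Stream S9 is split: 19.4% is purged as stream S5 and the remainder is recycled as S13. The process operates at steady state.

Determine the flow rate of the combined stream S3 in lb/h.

2367 lb/h

CO2 enters only via S11 and leaves only via the purge: 1490×0.092 = 0.194×(CO2 in S9), and the separator passes all CO2, so CO2 in S3 = CO2 in S9 = 706.6 lb/h.
H2S in S3: m_A = 1490×0.908 + (1−0.194)·(1−0.770)·m_A, so m_A = 1352.9/0.8146 = 1660.8 lb/h.
S3 = 1660.8 + 706.6 = 2367.4 lb/h.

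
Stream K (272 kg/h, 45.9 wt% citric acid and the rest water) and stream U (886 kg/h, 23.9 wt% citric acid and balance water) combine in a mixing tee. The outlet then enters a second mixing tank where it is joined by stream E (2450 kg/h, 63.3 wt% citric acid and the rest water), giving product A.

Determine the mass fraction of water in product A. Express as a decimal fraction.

Overall, product flow = 3608 kg/h.
water in = 272×0.541 + 886×0.761 + 2450×0.367 = 1720.5 kg/h.
water fraction in A = 0.477.

0.477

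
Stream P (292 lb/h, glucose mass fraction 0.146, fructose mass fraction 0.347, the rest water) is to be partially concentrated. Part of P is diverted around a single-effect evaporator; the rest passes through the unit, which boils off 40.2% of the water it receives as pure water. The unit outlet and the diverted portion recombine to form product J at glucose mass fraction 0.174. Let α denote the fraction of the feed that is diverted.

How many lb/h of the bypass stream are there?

All 292×0.146 = 42.632 lb/h of glucose reaches J, so J = 42.632/0.174 = 245.01 lb/h and vapour = 46.989 lb/h.
The evaporator receives (1−α)·292 of feed at 0.507 water and removes 0.402 of that water:
0.402×0.507×(1−α)×292 = 46.989
(1−α) = 46.989/59.514 = 0.7895;  α = 0.2105.
Bypass flow = 0.2105×292 = 61.454 lb/h.

61.45 lb/h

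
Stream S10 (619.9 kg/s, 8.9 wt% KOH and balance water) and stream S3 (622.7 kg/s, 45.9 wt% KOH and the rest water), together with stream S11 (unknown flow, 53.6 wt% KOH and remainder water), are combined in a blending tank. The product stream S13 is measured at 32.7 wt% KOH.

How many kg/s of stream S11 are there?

Let S11 be the unknown flow. Total out = 1242.6 + S11.
KOH balance: 340.99 + 0.536·S11 = 0.327·(1242.6 + S11)
(0.536 − 0.327)·S11 = 0.327×1242.6 − 340.99 = 65.34
S11 = 65.34 / 0.209 = 312.63 kg/s

312.6 kg/s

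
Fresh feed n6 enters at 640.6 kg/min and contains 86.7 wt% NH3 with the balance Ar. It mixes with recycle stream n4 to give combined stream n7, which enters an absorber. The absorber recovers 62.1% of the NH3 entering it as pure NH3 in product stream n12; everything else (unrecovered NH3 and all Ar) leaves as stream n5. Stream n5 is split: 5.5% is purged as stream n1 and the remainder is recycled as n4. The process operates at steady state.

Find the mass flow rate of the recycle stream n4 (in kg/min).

Ar enters only via n6 and leaves only via the purge: 640.6×0.133 = 0.055×(Ar in n5), and the absorber passes all Ar, so Ar in n7 = Ar in n5 = 1549.1 kg/min.
NH3 in n7: m_A = 640.6×0.867 + (1−0.055)·(1−0.621)·m_A, so m_A = 555.4/0.6418 = 865.32 kg/min.
n5 = (1−0.621)×865.32 + 1549.1 = 1877 kg/min.
Recycle n4 = (1−0.055)×1877 = 1773.8 kg/min.

1774 kg/min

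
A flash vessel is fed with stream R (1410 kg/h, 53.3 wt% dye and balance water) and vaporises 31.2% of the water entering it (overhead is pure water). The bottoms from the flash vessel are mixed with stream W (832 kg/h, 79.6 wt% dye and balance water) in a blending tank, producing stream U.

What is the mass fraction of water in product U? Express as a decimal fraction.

0.3058

Vapour removed = 0.312×0.467×1410 = 205.44 kg/h; concentrate = 1204.6 kg/h.
water reaching the mixer = 453.03 (from concentrate) + 832×0.204 = 622.76 kg/h.
Product flow = 1204.6 + 832 = 2036.6 kg/h; water fraction = 0.3058.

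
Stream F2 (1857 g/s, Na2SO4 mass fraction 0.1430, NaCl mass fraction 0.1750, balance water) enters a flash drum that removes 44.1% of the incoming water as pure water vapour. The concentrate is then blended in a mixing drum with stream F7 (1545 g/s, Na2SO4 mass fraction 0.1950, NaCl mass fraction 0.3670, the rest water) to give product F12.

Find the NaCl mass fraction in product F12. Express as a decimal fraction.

Vapour removed = 0.441×0.682×1857 = 558.52 g/s; concentrate = 1298.5 g/s.
NaCl reaching the mixer = 324.97 (from concentrate) + 1545×0.367 = 891.99 g/s.
Product flow = 1298.5 + 1545 = 2843.5 g/s; NaCl fraction = 0.3137.

0.3137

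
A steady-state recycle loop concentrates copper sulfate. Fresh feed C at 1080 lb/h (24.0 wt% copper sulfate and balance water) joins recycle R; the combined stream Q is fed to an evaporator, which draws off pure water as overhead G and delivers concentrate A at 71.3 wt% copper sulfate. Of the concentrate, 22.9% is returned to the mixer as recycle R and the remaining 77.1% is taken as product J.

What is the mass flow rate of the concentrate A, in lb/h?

471.5 lb/h

Overall copper sulfate balance (none leaves overhead): copper sulfate in fresh feed = copper sulfate in product, i.e. 1080×0.240 = (1−0.229)·A·0.713.
A = 259.2/(0.713×0.771) = 471.51 lb/h.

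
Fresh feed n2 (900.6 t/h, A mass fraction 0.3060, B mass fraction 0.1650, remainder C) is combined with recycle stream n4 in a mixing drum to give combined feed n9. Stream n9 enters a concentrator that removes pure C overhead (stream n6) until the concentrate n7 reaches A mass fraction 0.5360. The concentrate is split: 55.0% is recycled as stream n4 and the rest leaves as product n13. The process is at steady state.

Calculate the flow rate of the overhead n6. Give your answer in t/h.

386.5 t/h

Overall A balance (none leaves overhead): A in fresh feed = A in product, i.e. 900.6×0.306 = (1−0.550)·n7·0.536.
n7 = 275.58/(0.536×0.450) = 1142.6 t/h.
Recycle n4 = 0.550×1142.6 = 628.4 t/h.
Combined feed n9 = 900.6 + 628.4 = 1529 t/h.
Overhead n6 = n9 − n7 = 1529 − 1142.6 = 386.45 t/h.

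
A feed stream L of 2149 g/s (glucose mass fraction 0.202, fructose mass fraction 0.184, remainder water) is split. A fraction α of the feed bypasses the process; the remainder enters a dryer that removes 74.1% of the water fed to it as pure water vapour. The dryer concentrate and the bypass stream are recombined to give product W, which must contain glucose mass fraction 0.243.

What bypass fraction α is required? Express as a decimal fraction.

0.629

All 2149×0.202 = 434.1 g/s of glucose reaches W, so W = 434.1/0.243 = 1786.4 g/s and vapour = 362.59 g/s.
The evaporator receives (1−α)·2149 of feed at 0.614 water and removes 0.741 of that water:
0.741×0.614×(1−α)×2149 = 362.59
(1−α) = 362.59/977.74 = 0.3708;  α = 0.6292.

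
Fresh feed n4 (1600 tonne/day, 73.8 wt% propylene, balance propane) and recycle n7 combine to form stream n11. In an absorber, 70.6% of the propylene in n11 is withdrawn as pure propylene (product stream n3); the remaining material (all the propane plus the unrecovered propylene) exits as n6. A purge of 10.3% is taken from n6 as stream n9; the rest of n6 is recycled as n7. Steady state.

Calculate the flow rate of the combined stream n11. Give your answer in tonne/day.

propane enters only via n4 and leaves only via the purge: 1600×0.262 = 0.103×(propane in n6), and the absorber passes all propane, so propane in n11 = propane in n6 = 4069.9 tonne/day.
propylene in n11: m_A = 1600×0.738 + (1−0.103)·(1−0.706)·m_A, so m_A = 1180.8/0.7363 = 1603.7 tonne/day.
n11 = 1603.7 + 4069.9 = 5673.6 tonne/day.

5674 tonne/day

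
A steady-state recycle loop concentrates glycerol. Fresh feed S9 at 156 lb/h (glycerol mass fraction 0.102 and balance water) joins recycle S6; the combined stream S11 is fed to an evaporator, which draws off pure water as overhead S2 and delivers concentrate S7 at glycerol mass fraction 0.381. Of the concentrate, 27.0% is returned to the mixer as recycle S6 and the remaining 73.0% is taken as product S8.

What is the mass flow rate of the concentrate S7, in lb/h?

57.21 lb/h

Overall glycerol balance (none leaves overhead): glycerol in fresh feed = glycerol in product, i.e. 156×0.102 = (1−0.270)·S7·0.381.
S7 = 15.912/(0.381×0.730) = 57.211 lb/h.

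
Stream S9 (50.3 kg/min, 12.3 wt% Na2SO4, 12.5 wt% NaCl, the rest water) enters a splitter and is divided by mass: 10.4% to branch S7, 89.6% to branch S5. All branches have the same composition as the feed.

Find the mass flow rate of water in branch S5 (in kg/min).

33.89 kg/min

Branch S5 total = 0.896×50.3 = 45.069 kg/min.
water in S5 = 0.752×45.069 = 33.892 kg/min.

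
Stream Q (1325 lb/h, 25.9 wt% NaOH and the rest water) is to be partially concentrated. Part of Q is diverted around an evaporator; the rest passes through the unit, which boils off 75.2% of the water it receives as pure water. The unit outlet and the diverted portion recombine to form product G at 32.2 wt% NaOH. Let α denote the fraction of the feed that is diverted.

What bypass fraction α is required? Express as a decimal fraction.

All 1325×0.259 = 343.18 lb/h of NaOH reaches G, so G = 343.18/0.322 = 1065.8 lb/h and vapour = 259.24 lb/h.
The evaporator receives (1−α)·1325 of feed at 0.741 water and removes 0.752 of that water:
0.752×0.741×(1−α)×1325 = 259.24
(1−α) = 259.24/738.33 = 0.3511;  α = 0.6489.

0.649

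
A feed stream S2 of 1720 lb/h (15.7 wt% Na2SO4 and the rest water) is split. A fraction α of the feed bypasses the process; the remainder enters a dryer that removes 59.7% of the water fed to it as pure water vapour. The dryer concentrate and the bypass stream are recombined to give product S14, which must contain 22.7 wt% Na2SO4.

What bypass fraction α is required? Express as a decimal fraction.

All 1720×0.157 = 270.04 lb/h of Na2SO4 reaches S14, so S14 = 270.04/0.227 = 1189.6 lb/h and vapour = 530.4 lb/h.
The evaporator receives (1−α)·1720 of feed at 0.843 water and removes 0.597 of that water:
0.597×0.843×(1−α)×1720 = 530.4
(1−α) = 530.4/865.63 = 0.6127;  α = 0.3873.

0.387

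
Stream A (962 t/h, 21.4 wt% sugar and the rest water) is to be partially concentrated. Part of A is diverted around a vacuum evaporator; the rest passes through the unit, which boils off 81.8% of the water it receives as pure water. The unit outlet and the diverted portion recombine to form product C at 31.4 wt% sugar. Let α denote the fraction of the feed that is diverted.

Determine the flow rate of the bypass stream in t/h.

All 962×0.214 = 205.87 t/h of sugar reaches C, so C = 205.87/0.314 = 655.63 t/h and vapour = 306.37 t/h.
The evaporator receives (1−α)·962 of feed at 0.786 water and removes 0.818 of that water:
0.818×0.786×(1−α)×962 = 306.37
(1−α) = 306.37/618.52 = 0.4953;  α = 0.5047.
Bypass flow = 0.5047×962 = 485.49 t/h.

485.5 t/h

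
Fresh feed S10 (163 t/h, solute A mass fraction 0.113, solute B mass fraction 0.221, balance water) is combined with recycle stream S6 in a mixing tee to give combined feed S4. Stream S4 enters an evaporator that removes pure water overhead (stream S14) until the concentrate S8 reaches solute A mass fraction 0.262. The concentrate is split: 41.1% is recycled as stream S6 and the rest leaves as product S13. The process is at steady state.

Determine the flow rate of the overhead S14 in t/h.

Overall solute A balance (none leaves overhead): solute A in fresh feed = solute A in product, i.e. 163×0.113 = (1−0.411)·S8·0.262.
S8 = 18.419/(0.262×0.589) = 119.36 t/h.
Recycle S6 = 0.411×119.36 = 49.056 t/h.
Combined feed S4 = 163 + 49.056 = 212.06 t/h.
Overhead S14 = S4 − S8 = 212.06 − 119.36 = 92.698 t/h.

92.7 t/h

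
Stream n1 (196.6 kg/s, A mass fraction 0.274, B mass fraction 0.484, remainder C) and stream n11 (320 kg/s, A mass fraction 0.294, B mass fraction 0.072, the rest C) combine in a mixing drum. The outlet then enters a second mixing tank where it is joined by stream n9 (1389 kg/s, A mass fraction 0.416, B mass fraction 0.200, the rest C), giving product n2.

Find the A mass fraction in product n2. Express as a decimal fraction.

Overall, product flow = 1905.6 kg/s.
A in = 196.6×0.274 + 320×0.294 + 1389×0.416 = 725.77 kg/s.
A fraction in n2 = 0.381.

0.381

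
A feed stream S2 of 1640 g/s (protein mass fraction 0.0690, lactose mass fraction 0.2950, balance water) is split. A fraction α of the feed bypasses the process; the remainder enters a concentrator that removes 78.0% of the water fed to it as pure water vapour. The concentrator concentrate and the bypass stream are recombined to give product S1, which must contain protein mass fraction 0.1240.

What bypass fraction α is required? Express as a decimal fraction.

0.106

All 1640×0.069 = 113.16 g/s of protein reaches S1, so S1 = 113.16/0.124 = 912.58 g/s and vapour = 727.42 g/s.
The evaporator receives (1−α)·1640 of feed at 0.636 water and removes 0.780 of that water:
0.780×0.636×(1−α)×1640 = 727.42
(1−α) = 727.42/813.57 = 0.8941;  α = 0.1059.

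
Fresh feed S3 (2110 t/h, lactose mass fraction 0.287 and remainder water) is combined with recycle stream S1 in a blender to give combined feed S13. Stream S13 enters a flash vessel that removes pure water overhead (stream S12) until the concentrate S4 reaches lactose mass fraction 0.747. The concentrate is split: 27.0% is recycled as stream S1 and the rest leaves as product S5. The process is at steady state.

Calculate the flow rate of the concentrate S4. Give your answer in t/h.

1111 t/h

Overall lactose balance (none leaves overhead): lactose in fresh feed = lactose in product, i.e. 2110×0.287 = (1−0.270)·S4·0.747.
S4 = 605.57/(0.747×0.730) = 1110.5 t/h.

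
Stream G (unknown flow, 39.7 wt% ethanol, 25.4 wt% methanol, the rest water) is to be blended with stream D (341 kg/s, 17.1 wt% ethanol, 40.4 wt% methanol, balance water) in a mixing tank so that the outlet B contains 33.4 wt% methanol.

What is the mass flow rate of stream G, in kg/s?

298.4 kg/s

Let G be the unknown flow. Total out = 341 + G.
methanol balance: 137.76 + 0.254·G = 0.334·(341 + G)
(0.254 − 0.334)·G = 0.334×341 − 137.76 = -23.87
G = -23.87 / -0.080 = 298.38 kg/s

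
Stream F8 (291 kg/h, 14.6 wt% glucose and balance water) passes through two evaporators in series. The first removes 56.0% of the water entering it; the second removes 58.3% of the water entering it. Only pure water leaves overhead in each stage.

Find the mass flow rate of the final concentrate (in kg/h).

88.08 kg/h

water in feed = 291×0.854 = 248.51 kg/h.
After stage 1: water left = (1−0.560)×248.51 = 109.35; stream total = 151.83 kg/h.
After stage 2: water left = (1−0.583)×109.35 = 45.597; final concentrate = 88.083 kg/h.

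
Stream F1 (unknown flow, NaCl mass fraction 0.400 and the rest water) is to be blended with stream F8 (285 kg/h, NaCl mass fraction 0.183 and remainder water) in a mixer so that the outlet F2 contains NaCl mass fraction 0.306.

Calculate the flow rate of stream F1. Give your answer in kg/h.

372.9 kg/h

Let F1 be the unknown flow. Total out = 285 + F1.
NaCl balance: 52.155 + 0.400·F1 = 0.306·(285 + F1)
(0.400 − 0.306)·F1 = 0.306×285 − 52.155 = 35.055
F1 = 35.055 / 0.094 = 372.93 kg/h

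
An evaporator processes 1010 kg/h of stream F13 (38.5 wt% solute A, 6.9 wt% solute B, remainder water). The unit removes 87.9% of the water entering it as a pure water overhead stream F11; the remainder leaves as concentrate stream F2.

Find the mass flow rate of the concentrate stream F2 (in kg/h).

525.3 kg/h

water entering = 1010×0.546 = 551.46 kg/h; overhead removed = 0.879×551.46 = 484.73 kg/h.
Concentrate = 1010 − 484.73 = 525.27 kg/h.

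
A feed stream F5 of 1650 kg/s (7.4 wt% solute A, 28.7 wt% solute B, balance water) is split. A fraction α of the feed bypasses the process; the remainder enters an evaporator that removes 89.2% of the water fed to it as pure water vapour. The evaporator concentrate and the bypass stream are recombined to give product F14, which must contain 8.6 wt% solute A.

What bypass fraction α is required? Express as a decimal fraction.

0.755

All 1650×0.074 = 122.1 kg/s of solute A reaches F14, so F14 = 122.1/0.086 = 1419.8 kg/s and vapour = 230.23 kg/s.
The evaporator receives (1−α)·1650 of feed at 0.639 water and removes 0.892 of that water:
0.892×0.639×(1−α)×1650 = 230.23
(1−α) = 230.23/940.48 = 0.2448;  α = 0.7552.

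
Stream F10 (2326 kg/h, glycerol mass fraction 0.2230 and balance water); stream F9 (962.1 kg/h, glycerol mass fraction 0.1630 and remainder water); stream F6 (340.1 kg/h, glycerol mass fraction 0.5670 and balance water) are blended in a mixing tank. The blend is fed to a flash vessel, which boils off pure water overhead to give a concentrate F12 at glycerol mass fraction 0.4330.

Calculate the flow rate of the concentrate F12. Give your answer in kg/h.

glycerol entering = 2326×0.223 + 962.1×0.163 + 340.1×0.567 = 868.36 kg/h.
All glycerol reports to F12, so F12 = 868.36/0.433 = 2005.4 kg/h.

2005 kg/h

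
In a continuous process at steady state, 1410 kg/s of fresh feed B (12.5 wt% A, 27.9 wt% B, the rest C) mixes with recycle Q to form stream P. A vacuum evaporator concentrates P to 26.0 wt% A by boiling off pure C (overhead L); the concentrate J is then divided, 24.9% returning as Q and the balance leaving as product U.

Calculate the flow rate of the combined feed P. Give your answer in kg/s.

Overall A balance (none leaves overhead): A in fresh feed = A in product, i.e. 1410×0.125 = (1−0.249)·J·0.260.
J = 176.25/(0.260×0.751) = 902.64 kg/s.
Recycle Q = 0.249×902.64 = 224.76 kg/s.
Combined feed P = 1410 + 224.76 = 1634.8 kg/s.

1635 kg/s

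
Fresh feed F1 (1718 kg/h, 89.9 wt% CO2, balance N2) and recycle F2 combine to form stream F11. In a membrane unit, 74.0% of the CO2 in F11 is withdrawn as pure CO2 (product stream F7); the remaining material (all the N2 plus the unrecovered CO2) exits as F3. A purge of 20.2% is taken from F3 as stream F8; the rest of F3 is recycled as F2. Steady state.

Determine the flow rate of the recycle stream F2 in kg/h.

N2 enters only via F1 and leaves only via the purge: 1718×0.101 = 0.202×(N2 in F3), and the membrane unit passes all N2, so N2 in F11 = N2 in F3 = 859 kg/h.
CO2 in F11: m_A = 1718×0.899 + (1−0.202)·(1−0.740)·m_A, so m_A = 1544.5/0.7925 = 1948.8 kg/h.
F3 = (1−0.740)×1948.8 + 859 = 1365.7 kg/h.
Recycle F2 = (1−0.202)×1365.7 = 1089.8 kg/h.

1090 kg/h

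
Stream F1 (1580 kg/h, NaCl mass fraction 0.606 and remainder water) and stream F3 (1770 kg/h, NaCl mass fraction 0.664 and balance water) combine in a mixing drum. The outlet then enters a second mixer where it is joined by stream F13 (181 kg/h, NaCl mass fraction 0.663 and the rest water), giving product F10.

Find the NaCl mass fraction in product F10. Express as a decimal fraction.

Overall, product flow = 3531 kg/h.
NaCl in = 1580×0.606 + 1770×0.664 + 181×0.663 = 2252.8 kg/h.
NaCl fraction in F10 = 0.638.

0.638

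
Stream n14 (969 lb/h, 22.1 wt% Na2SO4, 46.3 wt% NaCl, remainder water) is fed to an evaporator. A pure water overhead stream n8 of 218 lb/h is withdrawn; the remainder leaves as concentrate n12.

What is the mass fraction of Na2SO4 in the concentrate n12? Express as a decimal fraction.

Na2SO4 is not removed: 969×0.221 = 214.15 lb/h of Na2SO4 enters n12.
Concentrate = 969 − 218 = 751 lb/h.
Mass fraction = 214.15/751 = 0.285.

0.285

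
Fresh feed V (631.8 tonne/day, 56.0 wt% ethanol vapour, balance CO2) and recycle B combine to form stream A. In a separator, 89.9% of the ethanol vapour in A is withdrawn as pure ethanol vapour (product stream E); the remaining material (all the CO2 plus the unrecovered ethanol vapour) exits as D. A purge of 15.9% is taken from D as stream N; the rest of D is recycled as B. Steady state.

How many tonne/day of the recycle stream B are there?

1503 tonne/day

CO2 enters only via V and leaves only via the purge: 631.8×0.440 = 0.159×(CO2 in D), and the separator passes all CO2, so CO2 in A = CO2 in D = 1748.4 tonne/day.
ethanol vapour in A: m_A = 631.8×0.560 + (1−0.159)·(1−0.899)·m_A, so m_A = 353.81/0.9151 = 386.65 tonne/day.
D = (1−0.899)×386.65 + 1748.4 = 1787.4 tonne/day.
Recycle B = (1−0.159)×1787.4 = 1503.2 tonne/day.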